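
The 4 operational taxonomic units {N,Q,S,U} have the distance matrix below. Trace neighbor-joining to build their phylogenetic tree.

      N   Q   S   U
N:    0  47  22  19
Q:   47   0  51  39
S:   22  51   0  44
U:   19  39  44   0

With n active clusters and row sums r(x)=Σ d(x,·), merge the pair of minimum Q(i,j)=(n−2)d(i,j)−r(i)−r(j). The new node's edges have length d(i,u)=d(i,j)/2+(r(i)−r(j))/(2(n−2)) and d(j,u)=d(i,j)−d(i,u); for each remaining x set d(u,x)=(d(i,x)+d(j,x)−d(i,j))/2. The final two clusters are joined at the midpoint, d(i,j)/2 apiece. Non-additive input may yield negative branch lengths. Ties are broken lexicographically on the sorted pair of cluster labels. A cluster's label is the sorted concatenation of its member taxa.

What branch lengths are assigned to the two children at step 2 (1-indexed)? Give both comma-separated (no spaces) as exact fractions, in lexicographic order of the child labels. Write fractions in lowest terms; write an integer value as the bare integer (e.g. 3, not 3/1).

39/4,113/4

step 1: merge (N,S) at d=22, Q=-161; branch lengths N→15/4, S→73/4; new cluster NS
  updated: d(NS,Q)=38, d(NS,U)=41/2
step 2: merge (NS,Q) at d=38, Q=-195/2; branch lengths NS→39/4, Q→113/4; new cluster NQS
  updated: d(NQS,U)=43/4
step 3: merge (NQS,U) at d=43/4; branch lengths NQS→43/8, U→43/8; new cluster NQSU
final tree: (((N:15/4,S:73/4):39/4,Q:113/4):43/8,U:43/8)
total length: 283/4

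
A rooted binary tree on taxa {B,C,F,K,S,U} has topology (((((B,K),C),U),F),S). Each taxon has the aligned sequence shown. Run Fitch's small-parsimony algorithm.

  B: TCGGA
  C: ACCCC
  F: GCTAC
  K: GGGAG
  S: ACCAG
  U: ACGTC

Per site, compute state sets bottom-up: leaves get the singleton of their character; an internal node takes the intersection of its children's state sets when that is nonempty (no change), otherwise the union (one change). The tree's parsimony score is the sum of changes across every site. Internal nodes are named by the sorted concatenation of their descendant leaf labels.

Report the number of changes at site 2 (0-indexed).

site 0, node BK: B={T} ∪ K={G} → {G,T} (+1)
site 0, node BCK: BK={G,T} ∪ C={A} → {A,G,T} (+1)
site 0, node BCKU: BCK={A,G,T} ∩ U={A} → {A} (+0)
site 0, node BCFKU: BCKU={A} ∪ F={G} → {A,G} (+1)
site 0, node BCFKSU: BCFKU={A,G} ∩ S={A} → {A} (+0)
site 1, node BK: B={C} ∪ K={G} → {C,G} (+1)
site 1, node BCK: BK={C,G} ∩ C={C} → {C} (+0)
site 1, node BCKU: BCK={C} ∩ U={C} → {C} (+0)
site 1, node BCFKU: BCKU={C} ∩ F={C} → {C} (+0)
site 1, node BCFKSU: BCFKU={C} ∩ S={C} → {C} (+0)
site 2, node BK: B={G} ∩ K={G} → {G} (+0)
site 2, node BCK: BK={G} ∪ C={C} → {C,G} (+1)
site 2, node BCKU: BCK={C,G} ∩ U={G} → {G} (+0)
site 2, node BCFKU: BCKU={G} ∪ F={T} → {G,T} (+1)
site 2, node BCFKSU: BCFKU={G,T} ∪ S={C} → {C,G,T} (+1)
site 3, node BK: B={G} ∪ K={A} → {A,G} (+1)
site 3, node BCK: BK={A,G} ∪ C={C} → {A,C,G} (+1)
site 3, node BCKU: BCK={A,C,G} ∪ U={T} → {A,C,G,T} (+1)
site 3, node BCFKU: BCKU={A,C,G,T} ∩ F={A} → {A} (+0)
site 3, node BCFKSU: BCFKU={A} ∩ S={A} → {A} (+0)
site 4, node BK: B={A} ∪ K={G} → {A,G} (+1)
site 4, node BCK: BK={A,G} ∪ C={C} → {A,C,G} (+1)
site 4, node BCKU: BCK={A,C,G} ∩ U={C} → {C} (+0)
site 4, node BCFKU: BCKU={C} ∩ F={C} → {C} (+0)
site 4, node BCFKSU: BCFKU={C} ∪ S={G} → {C,G} (+1)
per-site changes: [3, 1, 3, 3, 3]; total = 13

3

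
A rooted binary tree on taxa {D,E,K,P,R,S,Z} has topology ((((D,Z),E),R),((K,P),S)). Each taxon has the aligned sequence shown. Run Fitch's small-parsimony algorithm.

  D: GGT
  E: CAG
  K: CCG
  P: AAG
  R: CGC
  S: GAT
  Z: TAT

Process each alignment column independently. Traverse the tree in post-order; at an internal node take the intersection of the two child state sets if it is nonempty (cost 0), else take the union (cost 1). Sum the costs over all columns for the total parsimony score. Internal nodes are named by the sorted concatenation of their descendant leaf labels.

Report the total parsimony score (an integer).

site 0, node DZ: D={G} ∪ Z={T} → {G,T} (+1)
site 0, node DEZ: DZ={G,T} ∪ E={C} → {C,G,T} (+1)
site 0, node DERZ: DEZ={C,G,T} ∩ R={C} → {C} (+0)
site 0, node KP: K={C} ∪ P={A} → {A,C} (+1)
site 0, node KPS: KP={A,C} ∪ S={G} → {A,C,G} (+1)
site 0, node DEKPRSZ: DERZ={C} ∩ KPS={A,C,G} → {C} (+0)
site 1, node DZ: D={G} ∪ Z={A} → {A,G} (+1)
site 1, node DEZ: DZ={A,G} ∩ E={A} → {A} (+0)
site 1, node DERZ: DEZ={A} ∪ R={G} → {A,G} (+1)
site 1, node KP: K={C} ∪ P={A} → {A,C} (+1)
site 1, node KPS: KP={A,C} ∩ S={A} → {A} (+0)
site 1, node DEKPRSZ: DERZ={A,G} ∩ KPS={A} → {A} (+0)
site 2, node DZ: D={T} ∩ Z={T} → {T} (+0)
site 2, node DEZ: DZ={T} ∪ E={G} → {G,T} (+1)
site 2, node DERZ: DEZ={G,T} ∪ R={C} → {C,G,T} (+1)
site 2, node KP: K={G} ∩ P={G} → {G} (+0)
site 2, node KPS: KP={G} ∪ S={T} → {G,T} (+1)
site 2, node DEKPRSZ: DERZ={C,G,T} ∩ KPS={G,T} → {G,T} (+0)
per-site changes: [4, 3, 3]; total = 10

10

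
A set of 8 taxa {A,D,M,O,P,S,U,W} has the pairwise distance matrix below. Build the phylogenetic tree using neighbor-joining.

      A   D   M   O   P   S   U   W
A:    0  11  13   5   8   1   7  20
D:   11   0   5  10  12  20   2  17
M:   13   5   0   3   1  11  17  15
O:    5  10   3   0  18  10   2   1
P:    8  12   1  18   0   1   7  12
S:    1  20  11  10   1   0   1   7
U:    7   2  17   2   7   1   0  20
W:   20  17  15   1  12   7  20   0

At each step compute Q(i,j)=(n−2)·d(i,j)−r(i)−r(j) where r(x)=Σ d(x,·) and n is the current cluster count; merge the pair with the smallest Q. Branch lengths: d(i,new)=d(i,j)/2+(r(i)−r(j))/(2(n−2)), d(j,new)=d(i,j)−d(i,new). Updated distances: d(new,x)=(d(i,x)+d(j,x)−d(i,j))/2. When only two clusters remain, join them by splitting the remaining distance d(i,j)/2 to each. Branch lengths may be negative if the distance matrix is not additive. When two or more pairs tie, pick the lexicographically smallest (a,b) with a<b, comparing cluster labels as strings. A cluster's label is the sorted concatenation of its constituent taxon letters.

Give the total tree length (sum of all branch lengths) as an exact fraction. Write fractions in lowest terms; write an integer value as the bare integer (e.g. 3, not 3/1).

187/8

iteration 1: select O,W (d=1, Q=-135); attach at lengths (-37/12, 49/12); label the merged cluster OW
  updated: d(A,OW)=12, d(D,OW)=13, d(M,OW)=17/2, d(OW,P)=29/2, d(OW,S)=8, d(OW,U)=21/2
iteration 2: select D,U (d=2, Q=-195/2); attach at lengths (57/20, -17/20); label the merged cluster DU
  updated: d(A,DU)=8, d(DU,M)=10, d(DU,OW)=43/4, d(DU,P)=17/2, d(DU,S)=19/2
iteration 3: select M,P (d=1, Q=-145/2); attach at lengths (29/16, -13/16); label the merged cluster MP
  updated: d(A,MP)=10, d(DU,MP)=35/4, d(MP,OW)=11, d(MP,S)=11/2
iteration 4: select A,S (d=1, Q=-52); attach at lengths (5/3, -2/3); label the merged cluster AS
  updated: d(AS,DU)=33/4, d(AS,MP)=29/4, d(AS,OW)=19/2
iteration 5: select AS,MP (d=29/4, Q=-75/2); attach at lengths (25/8, 33/8); label the merged cluster AMPS
  updated: d(AMPS,DU)=39/8, d(AMPS,OW)=53/8
iteration 6: select AMPS,DU (d=39/8, Q=-89/4); attach at lengths (3/8, 9/2); label the merged cluster ADMPSU
  updated: d(ADMPSU,OW)=25/4
iteration 7: select ADMPSU,OW (d=25/4); attach at lengths (25/8, 25/8); label the merged cluster ADMOPSUW
final tree: ((((A:5/3,S:-2/3):25/8,(M:29/16,P:-13/16):33/8):3/8,(D:57/20,U:-17/20):9/2):25/8,(O:-37/12,W:49/12):25/8)
total length: 187/8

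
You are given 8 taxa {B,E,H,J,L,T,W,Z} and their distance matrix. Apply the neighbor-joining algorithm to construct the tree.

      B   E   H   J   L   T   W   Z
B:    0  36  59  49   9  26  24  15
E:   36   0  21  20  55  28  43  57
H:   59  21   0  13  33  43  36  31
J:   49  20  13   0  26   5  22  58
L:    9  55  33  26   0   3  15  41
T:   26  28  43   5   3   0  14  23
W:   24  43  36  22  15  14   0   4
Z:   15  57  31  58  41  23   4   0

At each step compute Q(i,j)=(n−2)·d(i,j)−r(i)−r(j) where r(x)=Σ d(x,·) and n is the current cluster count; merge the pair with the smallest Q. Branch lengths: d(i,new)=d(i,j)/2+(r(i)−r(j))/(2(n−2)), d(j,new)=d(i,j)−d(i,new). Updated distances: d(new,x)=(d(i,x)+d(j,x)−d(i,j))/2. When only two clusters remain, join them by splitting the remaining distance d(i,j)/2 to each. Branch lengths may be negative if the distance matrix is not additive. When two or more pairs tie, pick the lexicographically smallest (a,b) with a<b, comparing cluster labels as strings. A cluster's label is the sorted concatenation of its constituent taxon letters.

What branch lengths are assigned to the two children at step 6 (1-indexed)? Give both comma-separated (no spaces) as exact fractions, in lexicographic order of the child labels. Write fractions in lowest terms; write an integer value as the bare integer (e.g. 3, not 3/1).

iteration 1: select E,H (d=21, Q=-370); attach at lengths (25/2, 17/2); label the merged cluster EH
  updated: d(B,EH)=37, d(EH,J)=6, d(EH,L)=67/2, d(EH,T)=25, d(EH,W)=29, d(EH,Z)=67/2
iteration 2: select EH,J (d=6, Q=-300); attach at lengths (14/5, 16/5); label the merged cluster EHJ
  updated: d(B,EHJ)=40, d(EHJ,L)=107/4, d(EHJ,T)=12, d(EHJ,W)=45/2, d(EHJ,Z)=171/4
iteration 3: select W,Z (d=4, Q=-757/4); attach at lengths (-121/32, 249/32); label the merged cluster WZ
  updated: d(B,WZ)=35/2, d(EHJ,WZ)=245/8, d(L,WZ)=26, d(T,WZ)=33/2
iteration 4: select EHJ,T (d=12, Q=-1047/8); attach at lengths (703/48, -127/48); label the merged cluster EHJT
  updated: d(B,EHJT)=27, d(EHJT,L)=71/8, d(EHJT,WZ)=281/16
iteration 5: select B,WZ (d=35/2, Q=-1273/16); attach at lengths (439/64, 681/64); label the merged cluster BWZ
  updated: d(BWZ,EHJT)=433/32, d(BWZ,L)=35/4
iteration 6: select BWZ,EHJT (d=433/32, Q=-997/32); attach at lengths (429/64, 437/64); label the merged cluster BEHJTWZ
  updated: d(BEHJTWZ,L)=131/64
iteration 7: select BEHJTWZ,L (d=131/64); attach at lengths (131/128, 131/128); label the merged cluster BEHJLTWZ
final tree: (((B:439/64,(W:-121/32,Z:249/32):681/64):429/64,(((E:25/2,H:17/2):14/5,J:16/5):703/48,T:-127/48):437/64):131/128,L:131/128)
total length: 4869/64

429/64,437/64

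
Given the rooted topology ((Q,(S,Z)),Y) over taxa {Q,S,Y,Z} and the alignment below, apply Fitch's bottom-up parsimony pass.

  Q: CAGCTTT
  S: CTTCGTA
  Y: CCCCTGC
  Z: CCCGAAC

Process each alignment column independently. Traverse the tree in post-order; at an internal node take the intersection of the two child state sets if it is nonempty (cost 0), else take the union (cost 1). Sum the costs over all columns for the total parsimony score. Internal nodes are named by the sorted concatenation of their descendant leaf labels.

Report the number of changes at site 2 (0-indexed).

2

[col 0] SZ: children S:{C}, Z:{C} ∩→ {C}; cost 0
[col 0] QSZ: children Q:{C}, SZ:{C} ∩→ {C}; cost 0
[col 0] QSYZ: children QSZ:{C}, Y:{C} ∩→ {C}; cost 0
[col 1] SZ: children S:{T}, Z:{C} ∪→ {C,T}; cost 1
[col 1] QSZ: children Q:{A}, SZ:{C,T} ∪→ {A,C,T}; cost 1
[col 1] QSYZ: children QSZ:{A,C,T}, Y:{C} ∩→ {C}; cost 0
[col 2] SZ: children S:{T}, Z:{C} ∪→ {C,T}; cost 1
[col 2] QSZ: children Q:{G}, SZ:{C,T} ∪→ {C,G,T}; cost 1
[col 2] QSYZ: children QSZ:{C,G,T}, Y:{C} ∩→ {C}; cost 0
[col 3] SZ: children S:{C}, Z:{G} ∪→ {C,G}; cost 1
[col 3] QSZ: children Q:{C}, SZ:{C,G} ∩→ {C}; cost 0
[col 3] QSYZ: children QSZ:{C}, Y:{C} ∩→ {C}; cost 0
[col 4] SZ: children S:{G}, Z:{A} ∪→ {A,G}; cost 1
[col 4] QSZ: children Q:{T}, SZ:{A,G} ∪→ {A,G,T}; cost 1
[col 4] QSYZ: children QSZ:{A,G,T}, Y:{T} ∩→ {T}; cost 0
[col 5] SZ: children S:{T}, Z:{A} ∪→ {A,T}; cost 1
[col 5] QSZ: children Q:{T}, SZ:{A,T} ∩→ {T}; cost 0
[col 5] QSYZ: children QSZ:{T}, Y:{G} ∪→ {G,T}; cost 1
[col 6] SZ: children S:{A}, Z:{C} ∪→ {A,C}; cost 1
[col 6] QSZ: children Q:{T}, SZ:{A,C} ∪→ {A,C,T}; cost 1
[col 6] QSYZ: children QSZ:{A,C,T}, Y:{C} ∩→ {C}; cost 0
per-site changes: [0, 2, 2, 1, 2, 2, 2]; total = 11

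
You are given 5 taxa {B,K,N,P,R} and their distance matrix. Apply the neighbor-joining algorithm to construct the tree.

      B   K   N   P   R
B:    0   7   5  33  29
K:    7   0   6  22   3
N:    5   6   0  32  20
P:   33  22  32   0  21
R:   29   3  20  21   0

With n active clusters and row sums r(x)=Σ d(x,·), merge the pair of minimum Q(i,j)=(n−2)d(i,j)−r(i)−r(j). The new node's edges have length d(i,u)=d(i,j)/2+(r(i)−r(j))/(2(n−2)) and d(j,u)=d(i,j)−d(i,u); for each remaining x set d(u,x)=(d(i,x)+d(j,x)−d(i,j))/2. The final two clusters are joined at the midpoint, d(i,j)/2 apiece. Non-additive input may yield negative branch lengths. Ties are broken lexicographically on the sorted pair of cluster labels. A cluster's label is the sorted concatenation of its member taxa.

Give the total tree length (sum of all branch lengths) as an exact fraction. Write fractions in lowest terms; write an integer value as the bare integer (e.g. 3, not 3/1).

step 1: merge (B,N) at d=5, Q=-122; branch lengths B→13/3, N→2/3; new cluster BN
  updated: d(BN,K)=4, d(BN,P)=30, d(BN,R)=22
step 2: merge (BN,K) at d=4, Q=-77; branch lengths BN→35/4, K→-19/4; new cluster BKN
  updated: d(BKN,P)=24, d(BKN,R)=21/2
step 3: merge (BKN,P) at d=24, Q=-111/2; branch lengths BKN→27/4, P→69/4; new cluster BKNP
  updated: d(BKNP,R)=15/4
step 4: merge (BKNP,R) at d=15/4; branch lengths BKNP→15/8, R→15/8; new cluster BKNPR
final tree: ((((B:13/3,N:2/3):35/4,K:-19/4):27/4,P:69/4):15/8,R:15/8)
total length: 147/4

147/4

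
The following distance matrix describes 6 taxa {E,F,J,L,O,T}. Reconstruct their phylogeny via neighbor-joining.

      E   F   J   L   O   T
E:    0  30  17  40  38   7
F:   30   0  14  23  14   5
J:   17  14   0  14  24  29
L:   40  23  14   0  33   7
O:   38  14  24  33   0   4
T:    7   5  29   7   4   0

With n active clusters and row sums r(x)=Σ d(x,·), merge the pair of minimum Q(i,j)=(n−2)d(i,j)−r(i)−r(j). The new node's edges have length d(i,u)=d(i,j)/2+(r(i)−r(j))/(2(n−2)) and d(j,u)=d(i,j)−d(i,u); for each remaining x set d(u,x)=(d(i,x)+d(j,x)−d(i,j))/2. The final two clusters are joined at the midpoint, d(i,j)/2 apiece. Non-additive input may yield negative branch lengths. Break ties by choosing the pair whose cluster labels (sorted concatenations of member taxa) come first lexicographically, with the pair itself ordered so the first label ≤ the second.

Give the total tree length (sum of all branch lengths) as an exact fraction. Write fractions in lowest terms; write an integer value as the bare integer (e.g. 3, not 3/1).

iteration 1: select E,J (d=17, Q=-162); attach at lengths (51/4, 17/4); label the merged cluster EJ
  updated: d(EJ,F)=27/2, d(EJ,L)=37/2, d(EJ,O)=45/2, d(EJ,T)=19/2
iteration 2: select EJ,L (d=37/2, Q=-90); attach at lengths (19/3, 73/6); label the merged cluster EJL
  updated: d(EJL,F)=9, d(EJL,O)=37/2, d(EJL,T)=-1
iteration 3: select EJL,F (d=9, Q=-73/2); attach at lengths (33/8, 39/8); label the merged cluster EFJL
  updated: d(EFJL,O)=47/4, d(EFJL,T)=-5/2
iteration 4: select EFJL,O (d=47/4, Q=-53/4); attach at lengths (21/8, 73/8); label the merged cluster EFJLO
  updated: d(EFJLO,T)=-41/8
iteration 5: select EFJLO,T (d=-41/8); attach at lengths (-41/16, -41/16); label the merged cluster EFJLOT
final tree: (((((E:51/4,J:17/4):19/3,L:73/6):33/8,F:39/8):21/8,O:73/8):-41/16,T:-41/16)
total length: 409/8

409/8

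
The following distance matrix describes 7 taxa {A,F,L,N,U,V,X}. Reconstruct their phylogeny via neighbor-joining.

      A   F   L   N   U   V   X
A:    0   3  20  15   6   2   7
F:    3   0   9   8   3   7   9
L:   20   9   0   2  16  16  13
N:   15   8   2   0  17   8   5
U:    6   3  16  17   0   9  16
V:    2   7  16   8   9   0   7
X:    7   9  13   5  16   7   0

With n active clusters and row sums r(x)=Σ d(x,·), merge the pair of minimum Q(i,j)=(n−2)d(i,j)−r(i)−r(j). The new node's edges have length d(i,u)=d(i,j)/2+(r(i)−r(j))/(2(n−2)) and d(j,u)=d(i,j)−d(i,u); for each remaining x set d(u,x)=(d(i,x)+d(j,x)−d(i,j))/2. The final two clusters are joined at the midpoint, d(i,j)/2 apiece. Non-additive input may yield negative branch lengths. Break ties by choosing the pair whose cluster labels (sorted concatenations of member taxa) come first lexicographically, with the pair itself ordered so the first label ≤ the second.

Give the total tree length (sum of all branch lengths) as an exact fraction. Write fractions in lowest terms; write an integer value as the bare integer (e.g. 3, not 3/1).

363/16

step 1: merge (L,N) at d=2, Q=-121; branch lengths L→31/10, N→-11/10; new cluster LN
  updated: d(A,LN)=33/2, d(F,LN)=15/2, d(LN,U)=31/2, d(LN,V)=11, d(LN,X)=8
step 2: merge (LN,X) at d=8, Q=-147/2; branch lengths LN→87/16, X→41/16; new cluster LNX
  updated: d(A,LNX)=31/4, d(F,LNX)=17/4, d(LNX,U)=47/4, d(LNX,V)=5
step 3: merge (F,U) at d=3, Q=-38; branch lengths F→-7/12, U→43/12; new cluster FU
  updated: d(A,FU)=3, d(FU,LNX)=13/2, d(FU,V)=13/2
step 4: merge (A,FU) at d=3, Q=-91/4; branch lengths A→11/16, FU→37/16; new cluster AFU
  updated: d(AFU,LNX)=45/8, d(AFU,V)=11/4
step 5: merge (AFU,LNX) at d=45/8, Q=-107/8; branch lengths AFU→27/16, LNX→63/16; new cluster AFLNUX
  updated: d(AFLNUX,V)=17/16
step 6: merge (AFLNUX,V) at d=17/16; branch lengths AFLNUX→17/32, V→17/32; new cluster AFLNUVX
final tree: (((A:11/16,(F:-7/12,U:43/12):37/16):27/16,((L:31/10,N:-11/10):87/16,X:41/16):63/16):17/32,V:17/32)
total length: 363/16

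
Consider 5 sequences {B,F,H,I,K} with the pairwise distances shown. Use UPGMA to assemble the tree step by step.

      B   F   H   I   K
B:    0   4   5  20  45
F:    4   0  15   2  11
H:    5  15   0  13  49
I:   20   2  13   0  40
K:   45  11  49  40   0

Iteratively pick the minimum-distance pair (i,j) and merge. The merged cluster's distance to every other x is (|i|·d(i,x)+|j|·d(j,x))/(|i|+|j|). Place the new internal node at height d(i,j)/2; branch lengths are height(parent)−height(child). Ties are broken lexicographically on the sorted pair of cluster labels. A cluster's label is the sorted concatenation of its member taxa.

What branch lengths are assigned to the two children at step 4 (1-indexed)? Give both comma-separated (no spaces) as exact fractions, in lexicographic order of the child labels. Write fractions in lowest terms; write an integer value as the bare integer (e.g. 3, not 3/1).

93/8,145/8

iteration 1: select F,I (d=2); attach at lengths (1, 1); label the merged cluster FI
  updated: d(B,FI)=12, d(FI,H)=14, d(FI,K)=51/2
iteration 2: select B,H (d=5); attach at lengths (5/2, 5/2); label the merged cluster BH
  updated: d(BH,FI)=13, d(BH,K)=47
iteration 3: select BH,FI (d=13); attach at lengths (4, 11/2); label the merged cluster BFHI
  updated: d(BFHI,K)=145/4
iteration 4: select BFHI,K (d=145/4); attach at lengths (93/8, 145/8); label the merged cluster BFHIK
final tree: (((B:5/2,H:5/2):4,(F:1,I:1):11/2):93/8,K:145/8)
total length: 185/4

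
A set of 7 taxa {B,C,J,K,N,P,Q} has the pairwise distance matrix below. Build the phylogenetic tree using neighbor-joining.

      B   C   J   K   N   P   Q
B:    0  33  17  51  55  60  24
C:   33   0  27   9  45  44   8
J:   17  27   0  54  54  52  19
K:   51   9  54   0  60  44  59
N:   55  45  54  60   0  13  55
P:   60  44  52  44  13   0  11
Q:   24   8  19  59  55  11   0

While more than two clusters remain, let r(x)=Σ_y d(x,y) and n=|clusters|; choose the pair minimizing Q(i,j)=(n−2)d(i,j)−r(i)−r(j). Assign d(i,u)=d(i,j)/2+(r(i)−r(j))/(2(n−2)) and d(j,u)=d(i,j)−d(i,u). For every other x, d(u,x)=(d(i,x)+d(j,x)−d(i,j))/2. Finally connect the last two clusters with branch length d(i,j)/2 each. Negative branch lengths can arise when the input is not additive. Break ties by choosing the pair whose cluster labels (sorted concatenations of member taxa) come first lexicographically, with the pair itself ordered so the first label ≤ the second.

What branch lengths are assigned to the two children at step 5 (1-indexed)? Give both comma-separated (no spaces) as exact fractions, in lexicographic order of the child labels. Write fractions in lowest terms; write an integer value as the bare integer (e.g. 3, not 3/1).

1. join N+P (d=13, Q=-441) ⇒ NP; edges |N|=123/10, |P|=7/10
  updated: d(B,NP)=51, d(C,NP)=38, d(J,NP)=93/2, d(K,NP)=91/2, d(NP,Q)=53/2
2. join C+K (d=9, Q=-595/2) ⇒ CK; edges |C|=-135/16, |K|=279/16
  updated: d(B,CK)=75/2, d(CK,J)=36, d(CK,NP)=149/4, d(CK,Q)=29
3. join B+J (d=17, Q=-197) ⇒ BJ; edges |B|=31/3, |J|=20/3
  updated: d(BJ,CK)=113/4, d(BJ,NP)=161/4, d(BJ,Q)=13
4. join BJ+Q (d=13, Q=-124) ⇒ BJQ; edges |BJ|=39/4, |Q|=13/4
  updated: d(BJQ,CK)=177/8, d(BJQ,NP)=215/8
5. join BJQ+CK (d=177/8, Q=-345/4) ⇒ BCJKQ; edges |BJQ|=47/8, |CK|=65/4
  updated: d(BCJKQ,NP)=21
6. join BCJKQ+NP (d=21) ⇒ BCJKNPQ; edges |BCJKQ|=21/2, |NP|=21/2
final tree: ((((B:31/3,J:20/3):39/4,Q:13/4):47/8,(C:-135/16,K:279/16):65/4):21/2,(N:123/10,P:7/10):21/2)
total length: 761/8

47/8,65/4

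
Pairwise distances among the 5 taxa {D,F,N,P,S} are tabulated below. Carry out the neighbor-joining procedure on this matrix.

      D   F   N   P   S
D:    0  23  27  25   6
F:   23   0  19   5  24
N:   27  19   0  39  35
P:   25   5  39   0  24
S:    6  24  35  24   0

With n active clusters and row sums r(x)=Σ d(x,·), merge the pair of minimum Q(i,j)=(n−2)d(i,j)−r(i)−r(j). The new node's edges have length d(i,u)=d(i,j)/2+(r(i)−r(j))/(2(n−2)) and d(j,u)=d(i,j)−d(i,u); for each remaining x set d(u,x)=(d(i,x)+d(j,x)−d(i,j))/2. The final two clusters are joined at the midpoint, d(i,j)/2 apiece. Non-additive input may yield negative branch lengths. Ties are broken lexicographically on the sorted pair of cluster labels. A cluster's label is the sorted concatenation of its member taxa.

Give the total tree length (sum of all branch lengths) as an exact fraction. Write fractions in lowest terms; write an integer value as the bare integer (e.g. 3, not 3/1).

iteration 1: select D,S (d=6, Q=-152); attach at lengths (5/3, 13/3); label the merged cluster DS
  updated: d(DS,F)=41/2, d(DS,N)=28, d(DS,P)=43/2
iteration 2: select DS,N (d=28, Q=-100); attach at lengths (10, 18); label the merged cluster DNS
  updated: d(DNS,F)=23/4, d(DNS,P)=65/4
iteration 3: select DNS,F (d=23/4, Q=-27); attach at lengths (17/2, -11/4); label the merged cluster DFNS
  updated: d(DFNS,P)=31/4
iteration 4: select DFNS,P (d=31/4); attach at lengths (31/8, 31/8); label the merged cluster DFNPS
final tree: ((((D:5/3,S:13/3):10,N:18):17/2,F:-11/4):31/8,P:31/8)
total length: 95/2

95/2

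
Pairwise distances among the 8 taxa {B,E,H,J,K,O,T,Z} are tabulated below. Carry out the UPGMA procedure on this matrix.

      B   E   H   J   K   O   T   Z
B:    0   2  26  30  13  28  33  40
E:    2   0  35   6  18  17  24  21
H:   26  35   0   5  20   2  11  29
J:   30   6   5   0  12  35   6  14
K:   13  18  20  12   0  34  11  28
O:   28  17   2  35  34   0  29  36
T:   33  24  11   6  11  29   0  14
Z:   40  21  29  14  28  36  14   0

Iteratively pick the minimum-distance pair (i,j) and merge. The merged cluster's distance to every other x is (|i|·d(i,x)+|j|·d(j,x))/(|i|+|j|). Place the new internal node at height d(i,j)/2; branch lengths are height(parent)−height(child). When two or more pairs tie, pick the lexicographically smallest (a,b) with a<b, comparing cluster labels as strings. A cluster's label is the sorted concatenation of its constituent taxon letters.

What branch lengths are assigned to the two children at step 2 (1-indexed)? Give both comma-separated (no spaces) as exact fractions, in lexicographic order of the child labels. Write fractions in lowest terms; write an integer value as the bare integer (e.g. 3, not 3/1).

1. join B+E (d=2) ⇒ BE; edges |B|=1, |E|=1
  updated: d(BE,H)=61/2, d(BE,J)=18, d(BE,K)=31/2, d(BE,O)=45/2, d(BE,T)=57/2, d(BE,Z)=61/2
2. join H+O (d=2) ⇒ HO; edges |H|=1, |O|=1
  updated: d(BE,HO)=53/2, d(HO,J)=20, d(HO,K)=27, d(HO,T)=20, d(HO,Z)=65/2
3. join J+T (d=6) ⇒ JT; edges |J|=3, |T|=3
  updated: d(BE,JT)=93/4, d(HO,JT)=20, d(JT,K)=23/2, d(JT,Z)=14
4. join JT+K (d=23/2) ⇒ JKT; edges |JT|=11/4, |K|=23/4
  updated: d(BE,JKT)=62/3, d(HO,JKT)=67/3, d(JKT,Z)=56/3
5. join JKT+Z (d=56/3) ⇒ JKTZ; edges |JKT|=43/12, |Z|=28/3
  updated: d(BE,JKTZ)=185/8, d(HO,JKTZ)=199/8
6. join BE+JKTZ (d=185/8) ⇒ BEJKTZ; edges |BE|=169/16, |JKTZ|=107/48
  updated: d(BEJKTZ,HO)=305/12
7. join BEJKTZ+HO (d=305/12) ⇒ BEHJKOTZ; edges |BEJKTZ|=55/48, |HO|=281/24
final tree: (((B:1,E:1):169/16,(((J:3,T:3):11/4,K:23/4):43/12,Z:28/3):107/48):55/48,(H:1,O:1):281/24)
total length: 913/16

1,1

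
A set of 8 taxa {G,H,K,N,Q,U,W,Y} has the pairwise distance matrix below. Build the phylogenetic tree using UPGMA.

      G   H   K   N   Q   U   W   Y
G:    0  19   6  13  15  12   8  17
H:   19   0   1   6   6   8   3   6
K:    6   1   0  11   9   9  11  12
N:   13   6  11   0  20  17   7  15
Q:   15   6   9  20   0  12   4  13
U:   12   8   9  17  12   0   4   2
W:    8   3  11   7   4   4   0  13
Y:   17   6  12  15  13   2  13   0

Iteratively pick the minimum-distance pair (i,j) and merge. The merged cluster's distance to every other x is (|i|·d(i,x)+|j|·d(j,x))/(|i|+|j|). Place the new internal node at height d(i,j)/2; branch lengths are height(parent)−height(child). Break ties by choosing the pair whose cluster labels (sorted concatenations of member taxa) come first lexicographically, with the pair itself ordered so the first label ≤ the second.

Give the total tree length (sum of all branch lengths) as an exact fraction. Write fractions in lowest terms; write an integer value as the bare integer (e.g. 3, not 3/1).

step 1: merge (H,K) at d=1; branch lengths H→1/2, K→1/2; new cluster HK
  updated: d(G,HK)=25/2, d(HK,N)=17/2, d(HK,Q)=15/2, d(HK,U)=17/2, d(HK,W)=7, d(HK,Y)=9
step 2: merge (U,Y) at d=2; branch lengths U→1, Y→1; new cluster UY
  updated: d(G,UY)=29/2, d(HK,UY)=35/4, d(N,UY)=16, d(Q,UY)=25/2, d(UY,W)=17/2
step 3: merge (Q,W) at d=4; branch lengths Q→2, W→2; new cluster QW
  updated: d(G,QW)=23/2, d(HK,QW)=29/4, d(N,QW)=27/2, d(QW,UY)=21/2
step 4: merge (HK,QW) at d=29/4; branch lengths HK→25/8, QW→13/8; new cluster HKQW
  updated: d(G,HKQW)=12, d(HKQW,N)=11, d(HKQW,UY)=77/8
step 5: merge (HKQW,UY) at d=77/8; branch lengths HKQW→19/16, UY→61/16; new cluster HKQUWY
  updated: d(G,HKQUWY)=77/6, d(HKQUWY,N)=38/3
step 6: merge (HKQUWY,N) at d=38/3; branch lengths HKQUWY→73/48, N→19/3; new cluster HKNQUWY
  updated: d(G,HKNQUWY)=90/7
step 7: merge (G,HKNQUWY) at d=90/7; branch lengths G→45/7, HKNQUWY→2/21; new cluster GHKNQUWY
final tree: (G:45/7,((((H:1/2,K:1/2):25/8,(Q:2,W:2):13/8):19/16,(U:1,Y:1):61/16):73/48,N:19/3):2/21)
total length: 10459/336

10459/336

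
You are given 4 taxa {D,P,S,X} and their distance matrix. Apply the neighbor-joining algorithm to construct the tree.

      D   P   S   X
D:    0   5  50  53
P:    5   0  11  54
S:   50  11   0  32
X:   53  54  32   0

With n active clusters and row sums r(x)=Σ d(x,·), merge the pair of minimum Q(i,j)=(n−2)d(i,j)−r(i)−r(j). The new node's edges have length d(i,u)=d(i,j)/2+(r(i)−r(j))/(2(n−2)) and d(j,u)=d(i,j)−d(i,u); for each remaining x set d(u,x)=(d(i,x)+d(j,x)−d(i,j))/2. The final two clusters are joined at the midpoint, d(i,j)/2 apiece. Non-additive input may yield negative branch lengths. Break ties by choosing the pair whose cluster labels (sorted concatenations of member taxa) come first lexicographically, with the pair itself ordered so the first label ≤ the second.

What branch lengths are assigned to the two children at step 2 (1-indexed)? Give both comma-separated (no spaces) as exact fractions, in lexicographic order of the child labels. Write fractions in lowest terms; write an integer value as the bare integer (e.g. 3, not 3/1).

47/2,9/2

1. join D+P (d=5, Q=-168) ⇒ DP; edges |D|=12, |P|=-7
  updated: d(DP,S)=28, d(DP,X)=51
2. join DP+S (d=28, Q=-111) ⇒ DPS; edges |DP|=47/2, |S|=9/2
  updated: d(DPS,X)=55/2
3. join DPS+X (d=55/2) ⇒ DPSX; edges |DPS|=55/4, |X|=55/4
final tree: (((D:12,P:-7):47/2,S:9/2):55/4,X:55/4)
total length: 121/2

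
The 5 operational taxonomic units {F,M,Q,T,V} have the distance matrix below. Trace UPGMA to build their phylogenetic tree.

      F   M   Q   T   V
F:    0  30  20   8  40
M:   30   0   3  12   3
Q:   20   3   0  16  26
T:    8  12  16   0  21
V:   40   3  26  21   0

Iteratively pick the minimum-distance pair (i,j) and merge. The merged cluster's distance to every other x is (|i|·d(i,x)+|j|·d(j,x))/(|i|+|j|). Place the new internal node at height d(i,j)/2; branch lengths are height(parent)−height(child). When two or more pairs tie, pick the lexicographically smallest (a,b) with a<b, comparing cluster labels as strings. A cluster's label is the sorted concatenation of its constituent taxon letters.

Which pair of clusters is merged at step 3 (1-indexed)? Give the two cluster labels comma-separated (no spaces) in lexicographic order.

MQ,V

1. join M+Q (d=3) ⇒ MQ; edges |M|=3/2, |Q|=3/2
  updated: d(F,MQ)=25, d(MQ,T)=14, d(MQ,V)=29/2
2. join F+T (d=8) ⇒ FT; edges |F|=4, |T|=4
  updated: d(FT,MQ)=39/2, d(FT,V)=61/2
3. join MQ+V (d=29/2) ⇒ MQV; edges |MQ|=23/4, |V|=29/4
  updated: d(FT,MQV)=139/6
4. join FT+MQV (d=139/6) ⇒ FMQTV; edges |FT|=91/12, |MQV|=13/3
final tree: ((F:4,T:4):91/12,((M:3/2,Q:3/2):23/4,V:29/4):13/3)
total length: 431/12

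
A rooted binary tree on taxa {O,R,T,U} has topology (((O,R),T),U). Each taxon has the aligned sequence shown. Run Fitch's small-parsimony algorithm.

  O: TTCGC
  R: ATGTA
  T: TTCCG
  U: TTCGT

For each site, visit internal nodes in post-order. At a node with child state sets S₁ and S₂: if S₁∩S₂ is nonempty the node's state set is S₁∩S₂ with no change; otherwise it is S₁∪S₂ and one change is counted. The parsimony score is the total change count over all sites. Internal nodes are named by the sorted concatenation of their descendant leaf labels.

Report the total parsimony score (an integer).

7

[col 0] OR: children O:{T}, R:{A} ∪→ {A,T}; cost 1
[col 0] ORT: children OR:{A,T}, T:{T} ∩→ {T}; cost 0
[col 0] ORTU: children ORT:{T}, U:{T} ∩→ {T}; cost 0
[col 1] OR: children O:{T}, R:{T} ∩→ {T}; cost 0
[col 1] ORT: children OR:{T}, T:{T} ∩→ {T}; cost 0
[col 1] ORTU: children ORT:{T}, U:{T} ∩→ {T}; cost 0
[col 2] OR: children O:{C}, R:{G} ∪→ {C,G}; cost 1
[col 2] ORT: children OR:{C,G}, T:{C} ∩→ {C}; cost 0
[col 2] ORTU: children ORT:{C}, U:{C} ∩→ {C}; cost 0
[col 3] OR: children O:{G}, R:{T} ∪→ {G,T}; cost 1
[col 3] ORT: children OR:{G,T}, T:{C} ∪→ {C,G,T}; cost 1
[col 3] ORTU: children ORT:{C,G,T}, U:{G} ∩→ {G}; cost 0
[col 4] OR: children O:{C}, R:{A} ∪→ {A,C}; cost 1
[col 4] ORT: children OR:{A,C}, T:{G} ∪→ {A,C,G}; cost 1
[col 4] ORTU: children ORT:{A,C,G}, U:{T} ∪→ {A,C,G,T}; cost 1
per-site changes: [1, 0, 1, 2, 3]; total = 7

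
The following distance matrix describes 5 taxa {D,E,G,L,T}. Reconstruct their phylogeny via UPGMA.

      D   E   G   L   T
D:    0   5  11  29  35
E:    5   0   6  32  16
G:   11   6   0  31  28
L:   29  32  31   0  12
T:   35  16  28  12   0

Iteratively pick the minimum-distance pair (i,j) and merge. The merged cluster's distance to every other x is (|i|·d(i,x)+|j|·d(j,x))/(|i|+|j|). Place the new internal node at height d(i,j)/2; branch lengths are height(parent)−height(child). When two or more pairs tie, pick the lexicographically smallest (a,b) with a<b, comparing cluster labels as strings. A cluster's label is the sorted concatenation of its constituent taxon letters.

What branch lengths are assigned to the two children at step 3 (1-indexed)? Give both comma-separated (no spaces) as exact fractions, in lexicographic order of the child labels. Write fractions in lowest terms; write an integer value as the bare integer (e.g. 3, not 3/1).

6,6

iteration 1: select D,E (d=5); attach at lengths (5/2, 5/2); label the merged cluster DE
  updated: d(DE,G)=17/2, d(DE,L)=61/2, d(DE,T)=51/2
iteration 2: select DE,G (d=17/2); attach at lengths (7/4, 17/4); label the merged cluster DEG
  updated: d(DEG,L)=92/3, d(DEG,T)=79/3
iteration 3: select L,T (d=12); attach at lengths (6, 6); label the merged cluster LT
  updated: d(DEG,LT)=57/2
iteration 4: select DEG,LT (d=57/2); attach at lengths (10, 33/4); label the merged cluster DEGLT
final tree: (((D:5/2,E:5/2):7/4,G:17/4):10,(L:6,T:6):33/4)
total length: 165/4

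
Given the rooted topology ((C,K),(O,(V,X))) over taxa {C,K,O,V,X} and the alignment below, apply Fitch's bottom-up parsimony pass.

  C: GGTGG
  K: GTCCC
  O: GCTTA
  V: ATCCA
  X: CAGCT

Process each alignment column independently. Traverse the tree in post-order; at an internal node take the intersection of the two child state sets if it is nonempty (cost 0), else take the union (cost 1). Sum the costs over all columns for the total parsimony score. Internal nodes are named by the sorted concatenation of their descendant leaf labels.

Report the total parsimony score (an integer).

CK@0: {G} ∩ {G} = {G} (intersection, +0)
VX@0: {A} ∪ {C} = {A,C} (union, +1)
OVX@0: {G} ∪ {A,C} = {A,C,G} (union, +1)
CKOVX@0: {G} ∩ {A,C,G} = {G} (intersection, +0)
CK@1: {G} ∪ {T} = {G,T} (union, +1)
VX@1: {T} ∪ {A} = {A,T} (union, +1)
OVX@1: {C} ∪ {A,T} = {A,C,T} (union, +1)
CKOVX@1: {G,T} ∩ {A,C,T} = {T} (intersection, +0)
CK@2: {T} ∪ {C} = {C,T} (union, +1)
VX@2: {C} ∪ {G} = {C,G} (union, +1)
OVX@2: {T} ∪ {C,G} = {C,G,T} (union, +1)
CKOVX@2: {C,T} ∩ {C,G,T} = {C,T} (intersection, +0)
CK@3: {G} ∪ {C} = {C,G} (union, +1)
VX@3: {C} ∩ {C} = {C} (intersection, +0)
OVX@3: {T} ∪ {C} = {C,T} (union, +1)
CKOVX@3: {C,G} ∩ {C,T} = {C} (intersection, +0)
CK@4: {G} ∪ {C} = {C,G} (union, +1)
VX@4: {A} ∪ {T} = {A,T} (union, +1)
OVX@4: {A} ∩ {A,T} = {A} (intersection, +0)
CKOVX@4: {C,G} ∪ {A} = {A,C,G} (union, +1)
per-site changes: [2, 3, 3, 2, 3]; total = 13

13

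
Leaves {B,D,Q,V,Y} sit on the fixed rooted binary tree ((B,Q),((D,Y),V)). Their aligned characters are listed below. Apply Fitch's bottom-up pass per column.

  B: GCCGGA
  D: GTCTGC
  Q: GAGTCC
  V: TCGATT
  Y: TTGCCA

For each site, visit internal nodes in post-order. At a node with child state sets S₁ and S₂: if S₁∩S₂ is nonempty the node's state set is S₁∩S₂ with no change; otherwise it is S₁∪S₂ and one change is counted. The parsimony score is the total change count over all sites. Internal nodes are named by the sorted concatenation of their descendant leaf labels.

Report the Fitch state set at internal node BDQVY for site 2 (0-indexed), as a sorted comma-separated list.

G

BQ@0: {G} ∩ {G} = {G} (intersection, +0)
DY@0: {G} ∪ {T} = {G,T} (union, +1)
DVY@0: {G,T} ∩ {T} = {T} (intersection, +0)
BDQVY@0: {G} ∪ {T} = {G,T} (union, +1)
BQ@1: {C} ∪ {A} = {A,C} (union, +1)
DY@1: {T} ∩ {T} = {T} (intersection, +0)
DVY@1: {T} ∪ {C} = {C,T} (union, +1)
BDQVY@1: {A,C} ∩ {C,T} = {C} (intersection, +0)
BQ@2: {C} ∪ {G} = {C,G} (union, +1)
DY@2: {C} ∪ {G} = {C,G} (union, +1)
DVY@2: {C,G} ∩ {G} = {G} (intersection, +0)
BDQVY@2: {C,G} ∩ {G} = {G} (intersection, +0)
BQ@3: {G} ∪ {T} = {G,T} (union, +1)
DY@3: {T} ∪ {C} = {C,T} (union, +1)
DVY@3: {C,T} ∪ {A} = {A,C,T} (union, +1)
BDQVY@3: {G,T} ∩ {A,C,T} = {T} (intersection, +0)
BQ@4: {G} ∪ {C} = {C,G} (union, +1)
DY@4: {G} ∪ {C} = {C,G} (union, +1)
DVY@4: {C,G} ∪ {T} = {C,G,T} (union, +1)
BDQVY@4: {C,G} ∩ {C,G,T} = {C,G} (intersection, +0)
BQ@5: {A} ∪ {C} = {A,C} (union, +1)
DY@5: {C} ∪ {A} = {A,C} (union, +1)
DVY@5: {A,C} ∪ {T} = {A,C,T} (union, +1)
BDQVY@5: {A,C} ∩ {A,C,T} = {A,C} (intersection, +0)
per-site changes: [2, 2, 2, 3, 3, 3]; total = 15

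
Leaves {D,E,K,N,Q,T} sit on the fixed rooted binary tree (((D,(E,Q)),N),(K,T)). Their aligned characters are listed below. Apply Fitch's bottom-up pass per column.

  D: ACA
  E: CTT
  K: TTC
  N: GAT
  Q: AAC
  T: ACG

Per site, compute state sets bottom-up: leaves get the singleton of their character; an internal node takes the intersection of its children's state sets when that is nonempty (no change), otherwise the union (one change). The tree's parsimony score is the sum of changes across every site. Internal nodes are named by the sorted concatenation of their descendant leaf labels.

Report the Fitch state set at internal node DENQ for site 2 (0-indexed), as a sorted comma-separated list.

T

site 0, node EQ: E={C} ∪ Q={A} → {A,C} (+1)
site 0, node DEQ: D={A} ∩ EQ={A,C} → {A} (+0)
site 0, node DENQ: DEQ={A} ∪ N={G} → {A,G} (+1)
site 0, node KT: K={T} ∪ T={A} → {A,T} (+1)
site 0, node DEKNQT: DENQ={A,G} ∩ KT={A,T} → {A} (+0)
site 1, node EQ: E={T} ∪ Q={A} → {A,T} (+1)
site 1, node DEQ: D={C} ∪ EQ={A,T} → {A,C,T} (+1)
site 1, node DENQ: DEQ={A,C,T} ∩ N={A} → {A} (+0)
site 1, node KT: K={T} ∪ T={C} → {C,T} (+1)
site 1, node DEKNQT: DENQ={A} ∪ KT={C,T} → {A,C,T} (+1)
site 2, node EQ: E={T} ∪ Q={C} → {C,T} (+1)
site 2, node DEQ: D={A} ∪ EQ={C,T} → {A,C,T} (+1)
site 2, node DENQ: DEQ={A,C,T} ∩ N={T} → {T} (+0)
site 2, node KT: K={C} ∪ T={G} → {C,G} (+1)
site 2, node DEKNQT: DENQ={T} ∪ KT={C,G} → {C,G,T} (+1)
per-site changes: [3, 4, 4]; total = 11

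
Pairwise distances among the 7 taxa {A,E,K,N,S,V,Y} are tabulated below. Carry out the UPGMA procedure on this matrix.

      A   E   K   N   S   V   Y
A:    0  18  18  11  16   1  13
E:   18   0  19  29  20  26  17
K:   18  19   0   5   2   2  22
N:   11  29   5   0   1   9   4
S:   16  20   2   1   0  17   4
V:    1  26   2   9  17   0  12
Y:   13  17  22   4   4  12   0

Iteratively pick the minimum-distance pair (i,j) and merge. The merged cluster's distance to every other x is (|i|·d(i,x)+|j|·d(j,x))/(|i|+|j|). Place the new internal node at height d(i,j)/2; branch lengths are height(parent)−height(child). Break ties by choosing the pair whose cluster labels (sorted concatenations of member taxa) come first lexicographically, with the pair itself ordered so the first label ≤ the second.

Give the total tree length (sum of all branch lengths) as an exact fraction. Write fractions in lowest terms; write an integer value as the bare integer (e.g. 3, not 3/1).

step 1: merge (A,V) at d=1; branch lengths A→1/2, V→1/2; new cluster AV
  updated: d(AV,E)=22, d(AV,K)=10, d(AV,N)=10, d(AV,S)=33/2, d(AV,Y)=25/2
step 2: merge (N,S) at d=1; branch lengths N→1/2, S→1/2; new cluster NS
  updated: d(AV,NS)=53/4, d(E,NS)=49/2, d(K,NS)=7/2, d(NS,Y)=4
step 3: merge (K,NS) at d=7/2; branch lengths K→7/4, NS→5/4; new cluster KNS
  updated: d(AV,KNS)=73/6, d(E,KNS)=68/3, d(KNS,Y)=10
step 4: merge (KNS,Y) at d=10; branch lengths KNS→13/4, Y→5; new cluster KNSY
  updated: d(AV,KNSY)=49/4, d(E,KNSY)=85/4
step 5: merge (AV,KNSY) at d=49/4; branch lengths AV→45/8, KNSY→9/8; new cluster AKNSVY
  updated: d(AKNSVY,E)=43/2
step 6: merge (AKNSVY,E) at d=43/2; branch lengths AKNSVY→37/8, E→43/4; new cluster AEKNSVY
final tree: (((A:1/2,V:1/2):45/8,((K:7/4,(N:1/2,S:1/2):5/4):13/4,Y:5):9/8):37/8,E:43/4)
total length: 283/8

283/8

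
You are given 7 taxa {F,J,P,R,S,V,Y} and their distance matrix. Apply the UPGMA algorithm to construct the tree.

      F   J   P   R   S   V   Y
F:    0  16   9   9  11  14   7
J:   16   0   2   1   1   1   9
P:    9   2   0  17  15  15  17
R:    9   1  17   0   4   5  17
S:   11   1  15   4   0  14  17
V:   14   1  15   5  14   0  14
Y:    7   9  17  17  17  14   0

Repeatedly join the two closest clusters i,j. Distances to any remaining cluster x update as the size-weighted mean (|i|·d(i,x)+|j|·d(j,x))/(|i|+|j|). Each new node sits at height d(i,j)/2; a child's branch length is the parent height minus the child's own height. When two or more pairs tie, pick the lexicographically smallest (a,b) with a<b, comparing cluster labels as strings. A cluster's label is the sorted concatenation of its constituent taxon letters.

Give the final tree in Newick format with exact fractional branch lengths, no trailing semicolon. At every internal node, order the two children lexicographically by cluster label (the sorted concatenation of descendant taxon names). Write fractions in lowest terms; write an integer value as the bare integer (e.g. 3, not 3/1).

((F:7/2,Y:7/2):63/20,((((J:1/2,R:1/2):3/4,S:5/4):25/12,V:10/3):67/24,P:49/8):21/40)

step 1: merge (J,R) at d=1; branch lengths J→1/2, R→1/2; new cluster JR
  updated: d(F,JR)=25/2, d(JR,P)=19/2, d(JR,S)=5/2, d(JR,V)=3, d(JR,Y)=13
step 2: merge (JR,S) at d=5/2; branch lengths JR→3/4, S→5/4; new cluster JRS
  updated: d(F,JRS)=12, d(JRS,P)=34/3, d(JRS,V)=20/3, d(JRS,Y)=43/3
step 3: merge (JRS,V) at d=20/3; branch lengths JRS→25/12, V→10/3; new cluster JRSV
  updated: d(F,JRSV)=25/2, d(JRSV,P)=49/4, d(JRSV,Y)=57/4
step 4: merge (F,Y) at d=7; branch lengths F→7/2, Y→7/2; new cluster FY
  updated: d(FY,JRSV)=107/8, d(FY,P)=13
step 5: merge (JRSV,P) at d=49/4; branch lengths JRSV→67/24, P→49/8; new cluster JPRSV
  updated: d(FY,JPRSV)=133/10
step 6: merge (FY,JPRSV) at d=133/10; branch lengths FY→63/20, JPRSV→21/40; new cluster FJPRSVY
final tree: ((F:7/2,Y:7/2):63/20,((((J:1/2,R:1/2):3/4,S:5/4):25/12,V:10/3):67/24,P:49/8):21/40)
total length: 3361/120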